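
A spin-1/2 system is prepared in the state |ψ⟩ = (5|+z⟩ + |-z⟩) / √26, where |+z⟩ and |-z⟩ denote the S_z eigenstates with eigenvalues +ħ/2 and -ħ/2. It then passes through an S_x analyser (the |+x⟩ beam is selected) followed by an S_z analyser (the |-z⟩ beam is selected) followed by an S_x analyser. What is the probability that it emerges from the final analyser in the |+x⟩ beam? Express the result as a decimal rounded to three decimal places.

0.173

First analyser (S_x): P(|+x⟩) = |⟨+x|ψ⟩|² = 36/52.
After stage 1 the state is |+x⟩; P(|-z⟩) = |⟨-z|+x⟩|² = 1/2.
After stage 2 the state is |-z⟩; P(|+x⟩) = |⟨+x|-z⟩|² = 1/2.
Joint probability = 36/52 × 1/2 × 1/2 = 0.173.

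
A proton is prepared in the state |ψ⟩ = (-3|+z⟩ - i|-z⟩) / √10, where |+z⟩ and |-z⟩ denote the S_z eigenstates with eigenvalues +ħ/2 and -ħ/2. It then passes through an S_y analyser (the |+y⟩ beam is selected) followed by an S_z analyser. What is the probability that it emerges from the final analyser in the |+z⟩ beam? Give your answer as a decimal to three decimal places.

0.400

First analyser (S_y): P(|+y⟩) = |⟨+y|ψ⟩|² = 16/20.
After stage 1 the state is |+y⟩; P(|+z⟩) = |⟨+z|+y⟩|² = 1/2.
Joint probability = 16/20 × 1/2 = 0.400.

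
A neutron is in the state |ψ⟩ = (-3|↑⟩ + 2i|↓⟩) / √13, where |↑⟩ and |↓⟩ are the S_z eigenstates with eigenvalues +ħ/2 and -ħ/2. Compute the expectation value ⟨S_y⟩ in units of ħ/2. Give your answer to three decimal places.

-0.923

⟨σ_y⟩ = 2 Im(a* b)/(|a|²+|b|²) with a = -3, b = 2i.
a* b = -6i, so ⟨σ_y⟩ = -12/13.
⟨S_y⟩ = (ħ/2)·⟨σ_y⟩.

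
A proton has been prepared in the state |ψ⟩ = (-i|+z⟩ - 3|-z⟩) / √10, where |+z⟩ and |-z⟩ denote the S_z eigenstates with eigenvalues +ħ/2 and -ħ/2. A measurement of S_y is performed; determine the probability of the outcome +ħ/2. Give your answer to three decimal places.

0.200

|+y⟩ = (|+z⟩ + i|-z⟩)/√2, so ⟨+y|ψ⟩ = (2i) / (√2·√10).
P = |2i|² / 20 = 4/20.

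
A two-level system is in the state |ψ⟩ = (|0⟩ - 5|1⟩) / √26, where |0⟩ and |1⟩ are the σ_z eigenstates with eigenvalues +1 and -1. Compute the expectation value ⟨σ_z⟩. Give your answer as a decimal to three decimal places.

⟨σ_z⟩ = |a|² - |b|² divided by |a|²+|b|², with a, b the |0⟩, |1⟩ amplitudes.
= (1 - 25)/26 = -24/26.

-0.923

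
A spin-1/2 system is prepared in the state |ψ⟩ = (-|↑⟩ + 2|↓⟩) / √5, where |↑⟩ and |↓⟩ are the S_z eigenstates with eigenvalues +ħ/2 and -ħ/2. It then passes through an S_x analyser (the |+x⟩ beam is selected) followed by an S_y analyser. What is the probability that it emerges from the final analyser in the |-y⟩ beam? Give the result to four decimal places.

0.0500

First analyser (S_x): P(|+x⟩) = |⟨+x|ψ⟩|² = 1/10.
After stage 1 the state is |+x⟩; P(|-y⟩) = |⟨-y|+x⟩|² = 1/2.
Joint probability = 1/10 × 1/2 = 0.0500.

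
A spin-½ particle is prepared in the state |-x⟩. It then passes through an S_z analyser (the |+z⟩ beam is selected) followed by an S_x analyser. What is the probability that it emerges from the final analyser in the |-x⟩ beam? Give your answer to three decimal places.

0.250

First analyser (S_z): from |-x⟩, P(|+z⟩) = 1/2.
After stage 1 the state is |+z⟩; P(|-x⟩) = |⟨-x|+z⟩|² = 1/2.
Joint probability = 1/2 × 1/2 = 0.250.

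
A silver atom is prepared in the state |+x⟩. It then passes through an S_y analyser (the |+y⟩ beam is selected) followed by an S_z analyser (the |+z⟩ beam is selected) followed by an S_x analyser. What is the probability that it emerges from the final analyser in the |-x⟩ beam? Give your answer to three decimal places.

0.125

First analyser (S_y): from |+x⟩, P(|+y⟩) = 1/2.
After stage 1 the state is |+y⟩; P(|+z⟩) = |⟨+z|+y⟩|² = 1/2.
After stage 2 the state is |+z⟩; P(|-x⟩) = |⟨-x|+z⟩|² = 1/2.
Joint probability = 1/2 × 1/2 × 1/2 = 0.125.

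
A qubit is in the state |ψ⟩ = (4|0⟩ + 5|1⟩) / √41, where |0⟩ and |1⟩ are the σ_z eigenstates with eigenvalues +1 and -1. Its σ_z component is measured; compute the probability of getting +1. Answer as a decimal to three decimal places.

The +1 outcome corresponds to |0⟩. Its amplitude in |ψ⟩ is 4/√41.
P = |4|² / 41 = 16/41.

0.390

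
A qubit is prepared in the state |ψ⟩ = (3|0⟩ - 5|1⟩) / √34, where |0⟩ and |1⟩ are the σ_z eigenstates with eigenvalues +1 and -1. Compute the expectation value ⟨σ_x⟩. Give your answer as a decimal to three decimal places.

-0.882

⟨σ_x⟩ = 2 Re(a* b)/(|a|²+|b|²) with a = 3, b = -5.
a* b = -15, so ⟨σ_x⟩ = -30/34.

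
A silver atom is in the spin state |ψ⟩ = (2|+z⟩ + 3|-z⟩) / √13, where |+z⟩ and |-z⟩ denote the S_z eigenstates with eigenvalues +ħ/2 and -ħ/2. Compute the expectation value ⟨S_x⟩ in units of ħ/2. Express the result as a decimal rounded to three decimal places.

0.923

⟨σ_x⟩ = 2 Re(a* b)/(|a|²+|b|²) with a = 2, b = 3.
a* b = 6, so ⟨σ_x⟩ = 12/13.
⟨S_x⟩ = (ħ/2)·⟨σ_x⟩.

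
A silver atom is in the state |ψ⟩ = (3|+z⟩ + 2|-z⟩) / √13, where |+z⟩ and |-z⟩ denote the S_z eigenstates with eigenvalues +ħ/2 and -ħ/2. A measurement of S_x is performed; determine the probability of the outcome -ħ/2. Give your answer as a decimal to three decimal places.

0.038

|-x⟩ = (|+z⟩ - |-z⟩)/√2, so ⟨-x|ψ⟩ = (1) / (√2·√13).
P = |1|² / 26 = 1/26.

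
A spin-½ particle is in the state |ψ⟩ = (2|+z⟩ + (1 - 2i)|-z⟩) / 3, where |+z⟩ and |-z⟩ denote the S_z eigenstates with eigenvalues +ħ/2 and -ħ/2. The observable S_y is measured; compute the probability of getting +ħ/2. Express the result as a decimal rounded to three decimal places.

0.056

|+y⟩ = (|+z⟩ + i|-z⟩)/√2, so ⟨+y|ψ⟩ = (-i) / (√2·3).
P = |-i|² / 18 = 1/18.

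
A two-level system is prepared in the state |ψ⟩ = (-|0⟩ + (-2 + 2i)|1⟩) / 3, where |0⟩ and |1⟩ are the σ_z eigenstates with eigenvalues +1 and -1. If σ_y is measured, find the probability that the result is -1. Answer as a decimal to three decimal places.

0.722

|-y⟩ = (|0⟩ - i|1⟩)/√2, so ⟨-y|ψ⟩ = (-3 - 2i) / (√2·3).
P = |-3 - 2i|² / 18 = 13/18.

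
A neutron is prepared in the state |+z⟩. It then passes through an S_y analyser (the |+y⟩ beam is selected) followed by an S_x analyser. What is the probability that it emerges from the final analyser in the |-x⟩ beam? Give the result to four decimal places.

0.2500

First analyser (S_y): from |+z⟩, P(|+y⟩) = 1/2.
After stage 1 the state is |+y⟩; P(|-x⟩) = |⟨-x|+y⟩|² = 1/2.
Joint probability = 1/2 × 1/2 = 0.2500.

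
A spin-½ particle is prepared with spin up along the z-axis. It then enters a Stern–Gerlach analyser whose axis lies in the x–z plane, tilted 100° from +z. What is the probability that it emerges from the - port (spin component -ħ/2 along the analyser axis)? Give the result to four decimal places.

For spin-½, the probability of finding spin-up along an axis at angle θ to the initial spin direction is cos²(θ/2); spin-down is sin²(θ/2).
θ = 100°, so P = sin²(50°) ≈ 0.5868.

0.5868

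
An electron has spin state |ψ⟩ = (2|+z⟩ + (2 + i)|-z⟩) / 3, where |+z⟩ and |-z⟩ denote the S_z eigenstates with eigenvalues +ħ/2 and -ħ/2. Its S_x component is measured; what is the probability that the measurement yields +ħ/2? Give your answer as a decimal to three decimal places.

0.944

|+x⟩ = (|+z⟩ + |-z⟩)/√2, so ⟨+x|ψ⟩ = (4 + i) / (√2·3).
P = |4 + i|² / 18 = 17/18.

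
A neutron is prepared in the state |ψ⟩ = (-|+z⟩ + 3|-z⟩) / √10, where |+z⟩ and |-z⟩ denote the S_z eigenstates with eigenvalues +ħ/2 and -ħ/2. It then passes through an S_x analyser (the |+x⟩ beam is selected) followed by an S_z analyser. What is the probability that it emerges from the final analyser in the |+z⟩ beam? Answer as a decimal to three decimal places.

First analyser (S_x): P(|+x⟩) = |⟨+x|ψ⟩|² = 4/20.
After stage 1 the state is |+x⟩; P(|+z⟩) = |⟨+z|+x⟩|² = 1/2.
Joint probability = 4/20 × 1/2 = 0.100.

0.100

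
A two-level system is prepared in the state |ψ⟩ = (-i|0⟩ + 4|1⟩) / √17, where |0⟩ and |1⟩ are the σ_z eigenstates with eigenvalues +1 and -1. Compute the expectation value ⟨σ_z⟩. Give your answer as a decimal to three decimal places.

⟨σ_z⟩ = |a|² - |b|² divided by |a|²+|b|², with a, b the |0⟩, |1⟩ amplitudes.
= (1 - 16)/17 = -15/17.

-0.882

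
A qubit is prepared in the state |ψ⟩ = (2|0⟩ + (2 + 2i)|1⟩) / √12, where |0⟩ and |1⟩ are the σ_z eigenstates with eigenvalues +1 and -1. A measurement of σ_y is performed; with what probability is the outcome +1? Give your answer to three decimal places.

0.833

|+y⟩ = (|0⟩ + i|1⟩)/√2, so ⟨+y|ψ⟩ = (4 - 2i) / (√2·√12).
P = |4 - 2i|² / 24 = 20/24.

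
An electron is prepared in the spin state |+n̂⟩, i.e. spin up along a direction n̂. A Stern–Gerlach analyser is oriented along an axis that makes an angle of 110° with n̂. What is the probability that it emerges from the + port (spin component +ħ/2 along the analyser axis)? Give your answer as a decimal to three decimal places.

0.329

For spin-½, the probability of finding spin-up along an axis at angle θ to the initial spin direction is cos²(θ/2); spin-down is sin²(θ/2).
θ = 110°, so P = cos²(55°) ≈ 0.329.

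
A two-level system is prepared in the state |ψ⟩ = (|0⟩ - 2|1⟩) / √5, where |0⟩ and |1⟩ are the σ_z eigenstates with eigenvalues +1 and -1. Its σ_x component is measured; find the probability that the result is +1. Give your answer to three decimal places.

0.100

|+x⟩ = (|0⟩ + |1⟩)/√2, so ⟨+x|ψ⟩ = (-1) / (√2·√5).
P = |-1|² / 10 = 1/10.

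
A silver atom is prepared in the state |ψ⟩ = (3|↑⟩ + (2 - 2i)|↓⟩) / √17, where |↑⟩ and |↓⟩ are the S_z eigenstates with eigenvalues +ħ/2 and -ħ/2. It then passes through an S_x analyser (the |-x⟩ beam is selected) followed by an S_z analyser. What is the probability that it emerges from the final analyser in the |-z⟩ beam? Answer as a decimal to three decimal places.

0.074

First analyser (S_x): P(|-x⟩) = |⟨-x|ψ⟩|² = 5/34.
After stage 1 the state is |-x⟩; P(|-z⟩) = |⟨-z|-x⟩|² = 1/2.
Joint probability = 5/34 × 1/2 = 0.074.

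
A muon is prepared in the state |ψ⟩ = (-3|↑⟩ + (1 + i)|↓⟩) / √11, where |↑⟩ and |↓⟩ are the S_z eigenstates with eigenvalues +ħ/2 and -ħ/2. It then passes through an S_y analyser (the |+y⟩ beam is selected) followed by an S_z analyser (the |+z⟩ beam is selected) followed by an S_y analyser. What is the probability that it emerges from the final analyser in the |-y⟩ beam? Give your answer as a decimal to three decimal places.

First analyser (S_y): P(|+y⟩) = |⟨+y|ψ⟩|² = 5/22.
After stage 1 the state is |+y⟩; P(|+z⟩) = |⟨+z|+y⟩|² = 1/2.
After stage 2 the state is |+z⟩; P(|-y⟩) = |⟨-y|+z⟩|² = 1/2.
Joint probability = 5/22 × 1/2 × 1/2 = 0.057.

0.057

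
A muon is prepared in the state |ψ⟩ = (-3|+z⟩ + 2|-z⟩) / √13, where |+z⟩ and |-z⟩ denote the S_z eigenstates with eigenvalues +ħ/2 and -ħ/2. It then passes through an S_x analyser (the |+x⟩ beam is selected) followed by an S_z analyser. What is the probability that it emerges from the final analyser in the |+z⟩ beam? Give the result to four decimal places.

0.0192

First analyser (S_x): P(|+x⟩) = |⟨+x|ψ⟩|² = 1/26.
After stage 1 the state is |+x⟩; P(|+z⟩) = |⟨+z|+x⟩|² = 1/2.
Joint probability = 1/26 × 1/2 = 0.0192.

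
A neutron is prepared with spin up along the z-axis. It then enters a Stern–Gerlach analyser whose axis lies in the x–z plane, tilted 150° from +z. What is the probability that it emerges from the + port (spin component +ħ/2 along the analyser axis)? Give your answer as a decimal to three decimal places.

0.067

For spin-½, the probability of finding spin-up along an axis at angle θ to the initial spin direction is cos²(θ/2); spin-down is sin²(θ/2).
θ = 150°, so P = cos²(75°) ≈ 0.067.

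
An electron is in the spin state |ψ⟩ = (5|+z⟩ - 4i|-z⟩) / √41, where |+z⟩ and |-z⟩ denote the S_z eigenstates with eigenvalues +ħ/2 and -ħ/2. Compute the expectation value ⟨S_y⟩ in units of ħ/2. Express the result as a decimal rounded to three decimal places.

-0.976

⟨σ_y⟩ = 2 Im(a* b)/(|a|²+|b|²) with a = 5, b = -4i.
a* b = -20i, so ⟨σ_y⟩ = -40/41.
⟨S_y⟩ = (ħ/2)·⟨σ_y⟩.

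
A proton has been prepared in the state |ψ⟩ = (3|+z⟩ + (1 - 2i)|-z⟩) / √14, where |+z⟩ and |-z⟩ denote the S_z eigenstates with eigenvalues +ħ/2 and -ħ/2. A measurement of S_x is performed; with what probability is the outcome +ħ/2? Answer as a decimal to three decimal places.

|+x⟩ = (|+z⟩ + |-z⟩)/√2, so ⟨+x|ψ⟩ = (4 - 2i) / (√2·√14).
P = |4 - 2i|² / 28 = 20/28.

0.714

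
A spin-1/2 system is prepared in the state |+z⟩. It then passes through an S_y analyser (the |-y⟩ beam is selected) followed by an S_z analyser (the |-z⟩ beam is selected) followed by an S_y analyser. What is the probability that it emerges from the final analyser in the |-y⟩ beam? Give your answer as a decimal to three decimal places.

0.125

First analyser (S_y): from |+z⟩, P(|-y⟩) = 1/2.
After stage 1 the state is |-y⟩; P(|-z⟩) = |⟨-z|-y⟩|² = 1/2.
After stage 2 the state is |-z⟩; P(|-y⟩) = |⟨-y|-z⟩|² = 1/2.
Joint probability = 1/2 × 1/2 × 1/2 = 0.125.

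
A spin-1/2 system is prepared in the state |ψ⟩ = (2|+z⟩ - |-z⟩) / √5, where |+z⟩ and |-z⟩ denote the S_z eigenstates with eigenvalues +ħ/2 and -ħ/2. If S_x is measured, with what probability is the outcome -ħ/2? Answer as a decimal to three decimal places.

|-x⟩ = (|+z⟩ - |-z⟩)/√2, so ⟨-x|ψ⟩ = (3) / (√2·√5).
P = |3|² / 10 = 9/10.

0.900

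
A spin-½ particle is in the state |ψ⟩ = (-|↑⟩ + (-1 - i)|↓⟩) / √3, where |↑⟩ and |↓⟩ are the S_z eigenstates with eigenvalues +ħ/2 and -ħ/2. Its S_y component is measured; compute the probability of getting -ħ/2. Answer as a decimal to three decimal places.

|-y⟩ = (|↑⟩ - i|↓⟩)/√2, so ⟨-y|ψ⟩ = (-i) / (√2·√3).
P = |-i|² / 6 = 1/6.

0.167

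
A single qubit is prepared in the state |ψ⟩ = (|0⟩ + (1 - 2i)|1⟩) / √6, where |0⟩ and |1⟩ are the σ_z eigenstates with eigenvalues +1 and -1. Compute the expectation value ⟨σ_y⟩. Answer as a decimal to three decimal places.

⟨σ_y⟩ = 2 Im(a* b)/(|a|²+|b|²) with a = 1, b = (1 - 2i).
a* b = (1 - 2i), so ⟨σ_y⟩ = -4/6.

-0.667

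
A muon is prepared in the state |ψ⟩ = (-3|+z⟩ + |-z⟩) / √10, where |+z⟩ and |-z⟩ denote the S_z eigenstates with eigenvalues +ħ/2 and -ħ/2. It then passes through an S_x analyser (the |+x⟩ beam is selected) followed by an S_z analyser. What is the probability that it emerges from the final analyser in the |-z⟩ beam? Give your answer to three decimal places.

0.100

First analyser (S_x): P(|+x⟩) = |⟨+x|ψ⟩|² = 4/20.
After stage 1 the state is |+x⟩; P(|-z⟩) = |⟨-z|+x⟩|² = 1/2.
Joint probability = 4/20 × 1/2 = 0.100.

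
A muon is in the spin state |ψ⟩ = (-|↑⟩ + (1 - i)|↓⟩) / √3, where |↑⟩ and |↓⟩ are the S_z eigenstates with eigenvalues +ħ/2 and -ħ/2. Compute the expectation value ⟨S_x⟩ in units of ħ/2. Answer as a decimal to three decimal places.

-0.667

⟨σ_x⟩ = 2 Re(a* b)/(|a|²+|b|²) with a = -1, b = (1 - i).
a* b = (-1 + i), so ⟨σ_x⟩ = -2/3.
⟨S_x⟩ = (ħ/2)·⟨σ_x⟩.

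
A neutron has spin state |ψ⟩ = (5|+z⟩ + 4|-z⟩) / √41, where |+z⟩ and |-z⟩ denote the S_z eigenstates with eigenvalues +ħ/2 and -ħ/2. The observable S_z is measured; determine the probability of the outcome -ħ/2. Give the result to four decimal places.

The -ħ/2 outcome corresponds to |-z⟩. Its amplitude in |ψ⟩ is 4/√41.
P = |4|² / 41 = 16/41.

0.3902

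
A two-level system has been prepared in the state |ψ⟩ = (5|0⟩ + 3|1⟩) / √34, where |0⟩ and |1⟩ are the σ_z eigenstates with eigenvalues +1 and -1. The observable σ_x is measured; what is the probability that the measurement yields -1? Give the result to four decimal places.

|-x⟩ = (|0⟩ - |1⟩)/√2, so ⟨-x|ψ⟩ = (2) / (√2·√34).
P = |2|² / 68 = 4/68.

0.0588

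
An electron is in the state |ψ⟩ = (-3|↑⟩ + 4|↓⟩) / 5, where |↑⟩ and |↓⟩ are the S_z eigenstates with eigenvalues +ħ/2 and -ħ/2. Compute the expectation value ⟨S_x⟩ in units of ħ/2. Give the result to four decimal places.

-0.9600

⟨σ_x⟩ = 2 Re(a* b)/(|a|²+|b|²) with a = -3, b = 4.
a* b = -12, so ⟨σ_x⟩ = -24/25.
⟨S_x⟩ = (ħ/2)·⟨σ_x⟩.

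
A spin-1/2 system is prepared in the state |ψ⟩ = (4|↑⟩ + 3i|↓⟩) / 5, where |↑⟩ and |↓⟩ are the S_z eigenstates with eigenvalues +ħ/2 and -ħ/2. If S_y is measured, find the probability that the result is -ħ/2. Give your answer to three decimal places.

|-y⟩ = (|↑⟩ - i|↓⟩)/√2, so ⟨-y|ψ⟩ = (1) / (√2·5).
P = |1|² / 50 = 1/50.

0.020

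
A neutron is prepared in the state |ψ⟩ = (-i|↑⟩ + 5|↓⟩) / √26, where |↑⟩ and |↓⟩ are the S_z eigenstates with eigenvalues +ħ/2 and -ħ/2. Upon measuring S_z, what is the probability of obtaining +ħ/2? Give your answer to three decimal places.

0.038

The +ħ/2 outcome corresponds to |↑⟩. Its amplitude in |ψ⟩ is -i/√26.
P = |-i|² / 26 = 1/26.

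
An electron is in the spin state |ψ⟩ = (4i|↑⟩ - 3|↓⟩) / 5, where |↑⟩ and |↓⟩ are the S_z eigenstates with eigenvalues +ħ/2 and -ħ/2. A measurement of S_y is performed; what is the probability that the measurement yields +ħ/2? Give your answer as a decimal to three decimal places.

0.980

|+y⟩ = (|↑⟩ + i|↓⟩)/√2, so ⟨+y|ψ⟩ = (7i) / (√2·5).
P = |7i|² / 50 = 49/50.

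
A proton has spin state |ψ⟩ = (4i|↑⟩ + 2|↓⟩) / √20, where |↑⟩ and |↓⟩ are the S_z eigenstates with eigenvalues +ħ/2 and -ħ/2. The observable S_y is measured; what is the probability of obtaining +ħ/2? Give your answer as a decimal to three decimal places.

|+y⟩ = (|↑⟩ + i|↓⟩)/√2, so ⟨+y|ψ⟩ = (2i) / (√2·√20).
P = |2i|² / 40 = 4/40.

0.100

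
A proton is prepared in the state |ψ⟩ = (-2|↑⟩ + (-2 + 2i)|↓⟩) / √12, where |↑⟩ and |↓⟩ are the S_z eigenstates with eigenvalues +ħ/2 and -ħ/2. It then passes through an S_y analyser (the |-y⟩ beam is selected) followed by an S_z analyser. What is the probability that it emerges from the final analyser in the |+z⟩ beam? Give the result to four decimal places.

0.4167

First analyser (S_y): P(|-y⟩) = |⟨-y|ψ⟩|² = 20/24.
After stage 1 the state is |-y⟩; P(|+z⟩) = |⟨+z|-y⟩|² = 1/2.
Joint probability = 20/24 × 1/2 = 0.4167.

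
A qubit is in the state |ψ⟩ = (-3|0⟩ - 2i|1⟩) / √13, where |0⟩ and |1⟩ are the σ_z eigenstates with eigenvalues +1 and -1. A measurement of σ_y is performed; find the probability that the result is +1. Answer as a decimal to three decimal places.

|+y⟩ = (|0⟩ + i|1⟩)/√2, so ⟨+y|ψ⟩ = (-5) / (√2·√13).
P = |-5|² / 26 = 25/26.

0.962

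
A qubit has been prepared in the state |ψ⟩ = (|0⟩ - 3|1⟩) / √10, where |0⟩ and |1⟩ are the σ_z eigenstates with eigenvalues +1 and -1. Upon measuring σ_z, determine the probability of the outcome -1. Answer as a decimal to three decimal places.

The -1 outcome corresponds to |1⟩. Its amplitude in |ψ⟩ is -3/√10.
P = |-3|² / 10 = 9/10.

0.900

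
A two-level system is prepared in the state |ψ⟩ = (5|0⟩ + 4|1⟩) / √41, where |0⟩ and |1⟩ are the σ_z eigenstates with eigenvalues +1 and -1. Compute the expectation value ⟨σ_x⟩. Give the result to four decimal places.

⟨σ_x⟩ = 2 Re(a* b)/(|a|²+|b|²) with a = 5, b = 4.
a* b = 20, so ⟨σ_x⟩ = 40/41.

0.9756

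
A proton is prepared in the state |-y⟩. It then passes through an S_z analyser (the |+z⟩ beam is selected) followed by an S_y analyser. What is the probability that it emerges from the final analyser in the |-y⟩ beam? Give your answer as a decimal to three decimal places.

First analyser (S_z): from |-y⟩, P(|+z⟩) = 1/2.
After stage 1 the state is |+z⟩; P(|-y⟩) = |⟨-y|+z⟩|² = 1/2.
Joint probability = 1/2 × 1/2 = 0.250.

0.250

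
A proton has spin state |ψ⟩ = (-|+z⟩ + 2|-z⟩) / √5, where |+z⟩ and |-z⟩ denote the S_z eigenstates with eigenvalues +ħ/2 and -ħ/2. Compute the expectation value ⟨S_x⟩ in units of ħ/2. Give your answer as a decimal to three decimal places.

-0.800

⟨σ_x⟩ = 2 Re(a* b)/(|a|²+|b|²) with a = -1, b = 2.
a* b = -2, so ⟨σ_x⟩ = -4/5.
⟨S_x⟩ = (ħ/2)·⟨σ_x⟩.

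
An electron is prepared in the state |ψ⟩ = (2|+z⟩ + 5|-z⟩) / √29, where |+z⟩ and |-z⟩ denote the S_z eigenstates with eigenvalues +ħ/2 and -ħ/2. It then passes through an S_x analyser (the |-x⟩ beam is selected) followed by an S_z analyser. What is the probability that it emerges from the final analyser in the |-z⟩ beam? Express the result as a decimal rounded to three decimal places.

0.078

First analyser (S_x): P(|-x⟩) = |⟨-x|ψ⟩|² = 9/58.
After stage 1 the state is |-x⟩; P(|-z⟩) = |⟨-z|-x⟩|² = 1/2.
Joint probability = 9/58 × 1/2 = 0.078.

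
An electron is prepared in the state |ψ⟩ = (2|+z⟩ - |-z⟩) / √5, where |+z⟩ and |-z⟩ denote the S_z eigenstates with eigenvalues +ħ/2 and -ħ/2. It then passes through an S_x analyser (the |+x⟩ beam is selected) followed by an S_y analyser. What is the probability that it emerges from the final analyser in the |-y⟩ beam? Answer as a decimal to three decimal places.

0.050

First analyser (S_x): P(|+x⟩) = |⟨+x|ψ⟩|² = 1/10.
After stage 1 the state is |+x⟩; P(|-y⟩) = |⟨-y|+x⟩|² = 1/2.
Joint probability = 1/10 × 1/2 = 0.050.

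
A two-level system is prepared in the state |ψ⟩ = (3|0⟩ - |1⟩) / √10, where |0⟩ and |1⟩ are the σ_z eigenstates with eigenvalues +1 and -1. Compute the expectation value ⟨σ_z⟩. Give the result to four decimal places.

⟨σ_z⟩ = |a|² - |b|² divided by |a|²+|b|², with a, b the |0⟩, |1⟩ amplitudes.
= (9 - 1)/10 = 8/10.

0.8000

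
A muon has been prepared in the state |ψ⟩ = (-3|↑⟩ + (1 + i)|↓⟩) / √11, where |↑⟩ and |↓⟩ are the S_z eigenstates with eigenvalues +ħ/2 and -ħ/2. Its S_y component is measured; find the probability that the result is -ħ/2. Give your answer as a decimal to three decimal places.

0.773

|-y⟩ = (|↑⟩ - i|↓⟩)/√2, so ⟨-y|ψ⟩ = (-4 + i) / (√2·√11).
P = |-4 + i|² / 22 = 17/22.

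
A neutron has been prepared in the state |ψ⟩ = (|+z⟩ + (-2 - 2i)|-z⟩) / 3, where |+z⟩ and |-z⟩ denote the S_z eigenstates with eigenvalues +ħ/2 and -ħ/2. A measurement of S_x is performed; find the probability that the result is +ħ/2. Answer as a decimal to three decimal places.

0.278

|+x⟩ = (|+z⟩ + |-z⟩)/√2, so ⟨+x|ψ⟩ = (-1 - 2i) / (√2·3).
P = |-1 - 2i|² / 18 = 5/18.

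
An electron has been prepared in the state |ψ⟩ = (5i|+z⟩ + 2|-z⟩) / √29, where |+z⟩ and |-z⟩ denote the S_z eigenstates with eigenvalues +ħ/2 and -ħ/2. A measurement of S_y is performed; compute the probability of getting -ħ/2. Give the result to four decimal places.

0.8448

|-y⟩ = (|+z⟩ - i|-z⟩)/√2, so ⟨-y|ψ⟩ = (7i) / (√2·√29).
P = |7i|² / 58 = 49/58.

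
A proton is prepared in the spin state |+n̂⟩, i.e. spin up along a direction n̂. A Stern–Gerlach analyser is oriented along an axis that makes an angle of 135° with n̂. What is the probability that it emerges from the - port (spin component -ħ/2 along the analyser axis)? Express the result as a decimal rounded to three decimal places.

For spin-½, the probability of finding spin-up along an axis at angle θ to the initial spin direction is cos²(θ/2); spin-down is sin²(θ/2).
θ = 135°, so P = sin²(67.5°) ≈ 0.854.

0.854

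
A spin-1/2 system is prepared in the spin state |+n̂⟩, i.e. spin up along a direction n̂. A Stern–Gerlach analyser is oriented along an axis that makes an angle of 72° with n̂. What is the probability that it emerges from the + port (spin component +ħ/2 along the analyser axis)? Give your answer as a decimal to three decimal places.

For spin-½, the probability of finding spin-up along an axis at angle θ to the initial spin direction is cos²(θ/2); spin-down is sin²(θ/2).
θ = 72°, so P = cos²(36°) ≈ 0.655.

0.655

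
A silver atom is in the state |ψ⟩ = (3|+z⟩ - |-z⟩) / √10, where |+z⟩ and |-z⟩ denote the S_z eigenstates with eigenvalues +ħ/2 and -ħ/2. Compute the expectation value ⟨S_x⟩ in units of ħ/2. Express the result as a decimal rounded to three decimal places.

⟨σ_x⟩ = 2 Re(a* b)/(|a|²+|b|²) with a = 3, b = -1.
a* b = -3, so ⟨σ_x⟩ = -6/10.
⟨S_x⟩ = (ħ/2)·⟨σ_x⟩.

-0.600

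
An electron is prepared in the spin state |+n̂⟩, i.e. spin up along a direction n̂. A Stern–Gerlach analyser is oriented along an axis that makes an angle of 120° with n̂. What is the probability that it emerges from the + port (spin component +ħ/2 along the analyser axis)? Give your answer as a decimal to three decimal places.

0.250

For spin-½, the probability of finding spin-up along an axis at angle θ to the initial spin direction is cos²(θ/2); spin-down is sin²(θ/2).
θ = 120°, so P = cos²(60°) ≈ 0.250.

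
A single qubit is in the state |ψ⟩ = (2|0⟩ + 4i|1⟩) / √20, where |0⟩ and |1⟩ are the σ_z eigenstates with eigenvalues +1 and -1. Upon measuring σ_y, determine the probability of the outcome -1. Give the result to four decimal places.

|-y⟩ = (|0⟩ - i|1⟩)/√2, so ⟨-y|ψ⟩ = (-2) / (√2·√20).
P = |-2|² / 40 = 4/40.

0.1000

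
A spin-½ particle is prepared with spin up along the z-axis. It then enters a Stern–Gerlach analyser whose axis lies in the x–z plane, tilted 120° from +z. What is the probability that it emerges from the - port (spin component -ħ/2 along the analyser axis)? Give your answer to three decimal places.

For spin-½, the probability of finding spin-up along an axis at angle θ to the initial spin direction is cos²(θ/2); spin-down is sin²(θ/2).
θ = 120°, so P = sin²(60°) ≈ 0.750.

0.750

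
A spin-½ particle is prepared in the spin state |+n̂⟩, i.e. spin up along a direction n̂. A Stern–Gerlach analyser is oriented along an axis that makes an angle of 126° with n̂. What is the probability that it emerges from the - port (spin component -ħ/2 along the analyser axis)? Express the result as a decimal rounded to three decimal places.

0.794

For spin-½, the probability of finding spin-up along an axis at angle θ to the initial spin direction is cos²(θ/2); spin-down is sin²(θ/2).
θ = 126°, so P = sin²(63°) ≈ 0.794.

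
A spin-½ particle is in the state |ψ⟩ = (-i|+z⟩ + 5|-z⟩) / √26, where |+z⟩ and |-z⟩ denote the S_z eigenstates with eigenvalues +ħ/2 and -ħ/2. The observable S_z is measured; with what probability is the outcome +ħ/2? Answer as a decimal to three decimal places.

The +ħ/2 outcome corresponds to |+z⟩. Its amplitude in |ψ⟩ is -i/√26.
P = |-i|² / 26 = 1/26.

0.038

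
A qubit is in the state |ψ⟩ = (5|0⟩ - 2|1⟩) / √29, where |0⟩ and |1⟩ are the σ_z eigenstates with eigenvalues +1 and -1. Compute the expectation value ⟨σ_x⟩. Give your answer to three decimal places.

⟨σ_x⟩ = 2 Re(a* b)/(|a|²+|b|²) with a = 5, b = -2.
a* b = -10, so ⟨σ_x⟩ = -20/29.

-0.690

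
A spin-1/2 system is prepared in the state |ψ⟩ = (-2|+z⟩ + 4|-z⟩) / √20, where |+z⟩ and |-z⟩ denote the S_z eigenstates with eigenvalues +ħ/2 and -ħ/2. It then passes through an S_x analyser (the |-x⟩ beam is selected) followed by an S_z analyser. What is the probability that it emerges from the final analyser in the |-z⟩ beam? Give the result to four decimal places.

0.4500

First analyser (S_x): P(|-x⟩) = |⟨-x|ψ⟩|² = 36/40.
After stage 1 the state is |-x⟩; P(|-z⟩) = |⟨-z|-x⟩|² = 1/2.
Joint probability = 36/40 × 1/2 = 0.4500.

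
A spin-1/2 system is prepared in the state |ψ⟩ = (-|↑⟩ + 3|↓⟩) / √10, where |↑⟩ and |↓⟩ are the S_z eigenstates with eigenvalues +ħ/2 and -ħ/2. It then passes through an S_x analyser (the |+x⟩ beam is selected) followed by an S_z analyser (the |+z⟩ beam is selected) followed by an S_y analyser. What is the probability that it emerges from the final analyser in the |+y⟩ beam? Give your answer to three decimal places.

First analyser (S_x): P(|+x⟩) = |⟨+x|ψ⟩|² = 4/20.
After stage 1 the state is |+x⟩; P(|+z⟩) = |⟨+z|+x⟩|² = 1/2.
After stage 2 the state is |+z⟩; P(|+y⟩) = |⟨+y|+z⟩|² = 1/2.
Joint probability = 4/20 × 1/2 × 1/2 = 0.050.

0.050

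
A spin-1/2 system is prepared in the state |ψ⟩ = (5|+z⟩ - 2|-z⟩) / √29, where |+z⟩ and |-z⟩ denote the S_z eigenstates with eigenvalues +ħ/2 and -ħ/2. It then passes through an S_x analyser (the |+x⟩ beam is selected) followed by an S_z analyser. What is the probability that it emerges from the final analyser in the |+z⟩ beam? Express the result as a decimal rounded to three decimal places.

0.078

First analyser (S_x): P(|+x⟩) = |⟨+x|ψ⟩|² = 9/58.
After stage 1 the state is |+x⟩; P(|+z⟩) = |⟨+z|+x⟩|² = 1/2.
Joint probability = 9/58 × 1/2 = 0.078.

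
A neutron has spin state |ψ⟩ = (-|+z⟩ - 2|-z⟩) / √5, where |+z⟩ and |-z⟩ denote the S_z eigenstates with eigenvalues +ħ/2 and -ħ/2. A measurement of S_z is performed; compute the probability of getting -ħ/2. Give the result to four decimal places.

0.8000

The -ħ/2 outcome corresponds to |-z⟩. Its amplitude in |ψ⟩ is -2/√5.
P = |-2|² / 5 = 4/5.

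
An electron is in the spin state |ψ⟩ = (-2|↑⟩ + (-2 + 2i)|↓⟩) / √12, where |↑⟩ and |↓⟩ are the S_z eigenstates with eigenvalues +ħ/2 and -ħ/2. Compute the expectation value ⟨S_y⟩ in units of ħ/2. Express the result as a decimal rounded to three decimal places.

-0.667

⟨σ_y⟩ = 2 Im(a* b)/(|a|²+|b|²) with a = -2, b = (-2 + 2i).
a* b = (4 - 4i), so ⟨σ_y⟩ = -8/12.
⟨S_y⟩ = (ħ/2)·⟨σ_y⟩.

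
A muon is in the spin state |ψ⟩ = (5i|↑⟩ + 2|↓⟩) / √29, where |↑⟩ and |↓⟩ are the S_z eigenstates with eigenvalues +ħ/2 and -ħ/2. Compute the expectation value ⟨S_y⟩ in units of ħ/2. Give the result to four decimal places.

⟨σ_y⟩ = 2 Im(a* b)/(|a|²+|b|²) with a = 5i, b = 2.
a* b = -10i, so ⟨σ_y⟩ = -20/29.
⟨S_y⟩ = (ħ/2)·⟨σ_y⟩.

-0.6897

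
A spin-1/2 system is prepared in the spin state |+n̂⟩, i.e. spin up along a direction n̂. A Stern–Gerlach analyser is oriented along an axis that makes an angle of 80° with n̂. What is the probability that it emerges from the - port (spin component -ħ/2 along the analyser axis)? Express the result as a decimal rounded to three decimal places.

0.413

For spin-½, the probability of finding spin-up along an axis at angle θ to the initial spin direction is cos²(θ/2); spin-down is sin²(θ/2).
θ = 80°, so P = sin²(40°) ≈ 0.413.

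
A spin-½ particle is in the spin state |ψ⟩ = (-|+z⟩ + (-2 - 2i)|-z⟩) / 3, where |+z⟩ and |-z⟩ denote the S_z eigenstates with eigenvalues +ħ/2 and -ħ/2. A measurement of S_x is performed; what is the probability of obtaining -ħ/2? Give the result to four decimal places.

0.2778

|-x⟩ = (|+z⟩ - |-z⟩)/√2, so ⟨-x|ψ⟩ = (1 + 2i) / (√2·3).
P = |1 + 2i|² / 18 = 5/18.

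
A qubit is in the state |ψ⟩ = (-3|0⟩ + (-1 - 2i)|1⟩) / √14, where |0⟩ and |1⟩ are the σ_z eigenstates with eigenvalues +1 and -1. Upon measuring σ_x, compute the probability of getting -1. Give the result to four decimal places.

0.2857

|-x⟩ = (|0⟩ - |1⟩)/√2, so ⟨-x|ψ⟩ = (-2 + 2i) / (√2·√14).
P = |-2 + 2i|² / 28 = 8/28.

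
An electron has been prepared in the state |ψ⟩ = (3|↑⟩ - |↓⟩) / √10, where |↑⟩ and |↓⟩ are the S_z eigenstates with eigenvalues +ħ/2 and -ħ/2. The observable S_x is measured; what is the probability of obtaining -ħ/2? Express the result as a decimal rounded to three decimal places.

|-x⟩ = (|↑⟩ - |↓⟩)/√2, so ⟨-x|ψ⟩ = (4) / (√2·√10).
P = |4|² / 20 = 16/20.

0.800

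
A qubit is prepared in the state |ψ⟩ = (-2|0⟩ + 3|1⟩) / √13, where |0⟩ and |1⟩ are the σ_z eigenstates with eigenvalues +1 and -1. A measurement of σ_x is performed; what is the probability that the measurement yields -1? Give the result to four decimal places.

0.9615

|-x⟩ = (|0⟩ - |1⟩)/√2, so ⟨-x|ψ⟩ = (-5) / (√2·√13).
P = |-5|² / 26 = 25/26.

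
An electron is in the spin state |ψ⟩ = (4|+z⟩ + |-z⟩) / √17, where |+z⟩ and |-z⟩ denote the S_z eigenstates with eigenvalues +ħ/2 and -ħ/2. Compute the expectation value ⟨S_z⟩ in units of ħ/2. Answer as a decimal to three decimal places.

0.882

⟨σ_z⟩ = |a|² - |b|² divided by |a|²+|b|², with a, b the |+z⟩, |-z⟩ amplitudes.
= (16 - 1)/17 = 15/17.
⟨S_z⟩ = (ħ/2)·⟨σ_z⟩.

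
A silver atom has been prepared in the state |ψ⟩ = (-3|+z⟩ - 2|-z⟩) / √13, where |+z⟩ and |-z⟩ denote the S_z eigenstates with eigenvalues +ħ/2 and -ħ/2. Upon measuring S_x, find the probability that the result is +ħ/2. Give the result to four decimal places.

0.9615

|+x⟩ = (|+z⟩ + |-z⟩)/√2, so ⟨+x|ψ⟩ = (-5) / (√2·√13).
P = |-5|² / 26 = 25/26.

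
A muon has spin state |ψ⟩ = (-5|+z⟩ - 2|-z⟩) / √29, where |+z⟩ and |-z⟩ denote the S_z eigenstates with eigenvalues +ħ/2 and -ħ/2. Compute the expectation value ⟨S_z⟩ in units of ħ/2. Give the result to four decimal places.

0.7241

⟨σ_z⟩ = |a|² - |b|² divided by |a|²+|b|², with a, b the |+z⟩, |-z⟩ amplitudes.
= (25 - 4)/29 = 21/29.
⟨S_z⟩ = (ħ/2)·⟨σ_z⟩.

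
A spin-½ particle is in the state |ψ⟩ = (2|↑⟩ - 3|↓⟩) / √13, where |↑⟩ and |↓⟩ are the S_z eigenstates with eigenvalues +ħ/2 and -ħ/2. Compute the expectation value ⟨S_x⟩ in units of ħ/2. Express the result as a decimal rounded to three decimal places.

⟨σ_x⟩ = 2 Re(a* b)/(|a|²+|b|²) with a = 2, b = -3.
a* b = -6, so ⟨σ_x⟩ = -12/13.
⟨S_x⟩ = (ħ/2)·⟨σ_x⟩.

-0.923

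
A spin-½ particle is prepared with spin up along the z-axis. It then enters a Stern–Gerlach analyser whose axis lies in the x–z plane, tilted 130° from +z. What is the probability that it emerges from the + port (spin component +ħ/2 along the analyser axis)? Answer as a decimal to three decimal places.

For spin-½, the probability of finding spin-up along an axis at angle θ to the initial spin direction is cos²(θ/2); spin-down is sin²(θ/2).
θ = 130°, so P = cos²(65°) ≈ 0.179.

0.179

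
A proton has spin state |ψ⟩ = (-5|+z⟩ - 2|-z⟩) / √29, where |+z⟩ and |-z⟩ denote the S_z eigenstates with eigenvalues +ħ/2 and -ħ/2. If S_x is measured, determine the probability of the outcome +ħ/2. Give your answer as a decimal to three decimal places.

0.845

|+x⟩ = (|+z⟩ + |-z⟩)/√2, so ⟨+x|ψ⟩ = (-7) / (√2·√29).
P = |-7|² / 58 = 49/58.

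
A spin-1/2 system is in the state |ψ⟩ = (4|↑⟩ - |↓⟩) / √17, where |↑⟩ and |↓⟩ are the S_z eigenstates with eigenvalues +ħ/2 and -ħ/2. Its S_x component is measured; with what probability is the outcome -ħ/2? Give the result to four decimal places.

|-x⟩ = (|↑⟩ - |↓⟩)/√2, so ⟨-x|ψ⟩ = (5) / (√2·√17).
P = |5|² / 34 = 25/34.

0.7353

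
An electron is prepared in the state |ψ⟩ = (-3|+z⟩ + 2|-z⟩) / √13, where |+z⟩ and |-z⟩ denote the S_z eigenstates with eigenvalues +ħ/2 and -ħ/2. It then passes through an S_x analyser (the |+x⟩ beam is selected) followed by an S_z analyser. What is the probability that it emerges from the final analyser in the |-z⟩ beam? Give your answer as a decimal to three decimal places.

0.019

First analyser (S_x): P(|+x⟩) = |⟨+x|ψ⟩|² = 1/26.
After stage 1 the state is |+x⟩; P(|-z⟩) = |⟨-z|+x⟩|² = 1/2.
Joint probability = 1/26 × 1/2 = 0.019.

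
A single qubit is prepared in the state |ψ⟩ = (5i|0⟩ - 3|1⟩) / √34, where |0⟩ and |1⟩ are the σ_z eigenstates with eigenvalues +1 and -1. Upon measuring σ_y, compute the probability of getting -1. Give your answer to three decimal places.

|-y⟩ = (|0⟩ - i|1⟩)/√2, so ⟨-y|ψ⟩ = (2i) / (√2·√34).
P = |2i|² / 68 = 4/68.

0.059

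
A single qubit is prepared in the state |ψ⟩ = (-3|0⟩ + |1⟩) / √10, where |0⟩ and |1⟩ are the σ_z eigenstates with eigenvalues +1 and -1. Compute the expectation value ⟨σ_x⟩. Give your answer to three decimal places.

⟨σ_x⟩ = 2 Re(a* b)/(|a|²+|b|²) with a = -3, b = 1.
a* b = -3, so ⟨σ_x⟩ = -6/10.

-0.600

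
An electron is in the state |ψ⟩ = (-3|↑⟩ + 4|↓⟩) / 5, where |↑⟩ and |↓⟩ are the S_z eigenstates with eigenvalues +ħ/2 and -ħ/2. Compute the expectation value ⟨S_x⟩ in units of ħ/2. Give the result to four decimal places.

⟨σ_x⟩ = 2 Re(a* b)/(|a|²+|b|²) with a = -3, b = 4.
a* b = -12, so ⟨σ_x⟩ = -24/25.
⟨S_x⟩ = (ħ/2)·⟨σ_x⟩.

-0.9600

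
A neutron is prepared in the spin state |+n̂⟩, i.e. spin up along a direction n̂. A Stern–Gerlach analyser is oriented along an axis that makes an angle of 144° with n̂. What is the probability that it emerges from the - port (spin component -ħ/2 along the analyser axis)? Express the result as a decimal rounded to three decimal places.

For spin-½, the probability of finding spin-up along an axis at angle θ to the initial spin direction is cos²(θ/2); spin-down is sin²(θ/2).
θ = 144°, so P = sin²(72°) ≈ 0.905.

0.905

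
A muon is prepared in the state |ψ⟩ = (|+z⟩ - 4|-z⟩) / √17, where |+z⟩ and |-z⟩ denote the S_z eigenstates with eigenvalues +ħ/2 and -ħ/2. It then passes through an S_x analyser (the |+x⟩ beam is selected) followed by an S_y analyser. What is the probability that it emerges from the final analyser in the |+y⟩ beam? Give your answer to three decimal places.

First analyser (S_x): P(|+x⟩) = |⟨+x|ψ⟩|² = 9/34.
After stage 1 the state is |+x⟩; P(|+y⟩) = |⟨+y|+x⟩|² = 1/2.
Joint probability = 9/34 × 1/2 = 0.132.

0.132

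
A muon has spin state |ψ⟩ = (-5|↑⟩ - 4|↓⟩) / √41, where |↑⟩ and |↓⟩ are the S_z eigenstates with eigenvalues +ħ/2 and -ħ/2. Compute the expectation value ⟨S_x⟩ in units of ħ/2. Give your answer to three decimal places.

⟨σ_x⟩ = 2 Re(a* b)/(|a|²+|b|²) with a = -5, b = -4.
a* b = 20, so ⟨σ_x⟩ = 40/41.
⟨S_x⟩ = (ħ/2)·⟨σ_x⟩.

0.976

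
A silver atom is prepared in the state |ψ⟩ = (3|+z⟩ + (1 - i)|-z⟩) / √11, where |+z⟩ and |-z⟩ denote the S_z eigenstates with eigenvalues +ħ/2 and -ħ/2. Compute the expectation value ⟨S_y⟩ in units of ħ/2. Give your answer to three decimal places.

-0.545

⟨σ_y⟩ = 2 Im(a* b)/(|a|²+|b|²) with a = 3, b = (1 - i).
a* b = (3 - 3i), so ⟨σ_y⟩ = -6/11.
⟨S_y⟩ = (ħ/2)·⟨σ_y⟩.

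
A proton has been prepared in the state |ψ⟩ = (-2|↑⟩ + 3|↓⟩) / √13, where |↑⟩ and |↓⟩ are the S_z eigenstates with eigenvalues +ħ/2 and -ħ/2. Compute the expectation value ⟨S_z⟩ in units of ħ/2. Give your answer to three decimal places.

⟨σ_z⟩ = |a|² - |b|² divided by |a|²+|b|², with a, b the |↑⟩, |↓⟩ amplitudes.
= (4 - 9)/13 = -5/13.
⟨S_z⟩ = (ħ/2)·⟨σ_z⟩.

-0.385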